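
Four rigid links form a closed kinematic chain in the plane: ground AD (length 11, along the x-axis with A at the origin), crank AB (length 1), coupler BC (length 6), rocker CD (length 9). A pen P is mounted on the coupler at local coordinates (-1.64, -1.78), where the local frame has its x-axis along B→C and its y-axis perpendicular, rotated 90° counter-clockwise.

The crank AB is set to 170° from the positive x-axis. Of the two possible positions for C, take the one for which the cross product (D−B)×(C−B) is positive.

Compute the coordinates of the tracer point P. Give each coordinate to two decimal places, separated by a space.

A=(0,0), D=(11.00,0)
B = A + 1.00·(cos170°, sin170°) = (-0.9848, 0.1736)
|BD| = 11.9861
circle(B,6.00) ∩ circle(D,9.00): a=4.1159, h=4.3657
  candidates: C₊=(3.1939,4.4793) cross=52.328; C₋=(3.0674,-4.2513) cross=-52.328
  mode + wants cross > 0 → take C=(3.1939,4.4793) (cross=52.328)
ex = (C−B)/|BC| = (0.6964,0.7176); ey = (-0.7176,0.6964)
P = B + -1.64·ex + -1.78·ey = (-0.8496,-2.2429)

-0.85 -2.24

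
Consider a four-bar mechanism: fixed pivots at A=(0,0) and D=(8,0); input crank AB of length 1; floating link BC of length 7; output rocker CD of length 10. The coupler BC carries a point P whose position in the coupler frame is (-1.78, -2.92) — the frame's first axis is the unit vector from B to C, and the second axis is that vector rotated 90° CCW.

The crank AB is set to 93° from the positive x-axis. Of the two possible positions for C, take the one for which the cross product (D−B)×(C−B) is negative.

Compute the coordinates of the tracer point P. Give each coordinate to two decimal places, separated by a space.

-2.99 2.76

A=(0,0), D=(8.00,0)
B = A + 1.00·(cos93°, sin93°) = (-0.0523, 0.9986)
|BD| = 8.1140
circle(B,7.00) ∩ circle(D,10.00): a=0.9143, h=6.9400
  candidates: C₊=(1.7092,7.7734) cross=56.312; C₋=(0.0009,-6.0012) cross=-56.312
  mode - wants cross < 0 → take C=(0.0009,-6.0012) (cross=-56.312)
ex = (C−B)/|BC| = (0.0076,-1.0000); ey = (1.0000,0.0076)
P = B + -1.78·ex + -2.92·ey = (-2.9858,2.7564)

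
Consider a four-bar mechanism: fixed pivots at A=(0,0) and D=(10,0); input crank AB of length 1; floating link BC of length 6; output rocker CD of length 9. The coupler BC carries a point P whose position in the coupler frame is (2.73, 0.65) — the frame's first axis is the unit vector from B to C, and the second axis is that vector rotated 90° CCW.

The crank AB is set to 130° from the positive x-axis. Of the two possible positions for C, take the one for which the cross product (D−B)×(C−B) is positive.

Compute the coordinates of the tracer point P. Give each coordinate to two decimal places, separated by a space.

0.47 3.34

A=(0,0), D=(10.00,0)
B = A + 1.00·(cos130°, sin130°) = (-0.6428, 0.7660)
|BD| = 10.6703
circle(B,6.00) ∩ circle(D,9.00): a=3.2265, h=5.0586
  candidates: C₊=(2.9386,5.5800) cross=53.977; C₋=(2.2122,-4.5112) cross=-53.977
  mode + wants cross > 0 → take C=(2.9386,5.5800) (cross=53.977)
ex = (C−B)/|BC| = (0.5969,0.8023); ey = (-0.8023,0.5969)
P = B + 2.73·ex + 0.65·ey = (0.4652,3.3444)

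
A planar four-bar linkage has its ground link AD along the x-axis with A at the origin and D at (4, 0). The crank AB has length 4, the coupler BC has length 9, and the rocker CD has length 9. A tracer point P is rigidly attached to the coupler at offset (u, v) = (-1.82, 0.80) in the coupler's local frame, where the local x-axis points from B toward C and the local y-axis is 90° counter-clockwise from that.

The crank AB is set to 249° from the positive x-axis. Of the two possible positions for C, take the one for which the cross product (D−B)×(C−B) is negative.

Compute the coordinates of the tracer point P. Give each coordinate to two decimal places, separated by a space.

A=(0,0), D=(4.00,0)
B = A + 4.00·(cos249°, sin249°) = (-1.4335, -3.7343)
|BD| = 6.5930
circle(B,9.00) ∩ circle(D,9.00): a=3.2965, h=8.3745
  candidates: C₊=(-3.4601,5.0345) cross=55.213; C₋=(6.0267,-8.7688) cross=-55.213
  mode - wants cross < 0 → take C=(6.0267,-8.7688) (cross=-55.213)
ex = (C−B)/|BC| = (0.8289,-0.5594); ey = (0.5594,0.8289)
P = B + -1.82·ex + 0.80·ey = (-2.4946,-2.0531)

-2.49 -2.05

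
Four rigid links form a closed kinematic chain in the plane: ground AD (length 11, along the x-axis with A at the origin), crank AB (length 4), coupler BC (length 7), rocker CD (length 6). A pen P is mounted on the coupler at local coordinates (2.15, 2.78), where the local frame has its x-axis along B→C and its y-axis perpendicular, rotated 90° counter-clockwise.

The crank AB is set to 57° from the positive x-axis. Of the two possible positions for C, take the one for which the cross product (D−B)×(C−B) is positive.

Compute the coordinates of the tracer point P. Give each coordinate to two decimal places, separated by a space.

3.33 6.68

A=(0,0), D=(11.00,0)
B = A + 4.00·(cos57°, sin57°) = (2.1786, 3.3547)
|BD| = 9.4378
circle(B,7.00) ∩ circle(D,6.00): a=5.4076, h=4.4450
  candidates: C₊=(8.8130,5.5872) cross=41.951; C₋=(5.6530,-2.7222) cross=-41.951
  mode + wants cross > 0 → take C=(8.8130,5.5872) (cross=41.951)
ex = (C−B)/|BC| = (0.9478,0.3189); ey = (-0.3189,0.9478)
P = B + 2.15·ex + 2.78·ey = (3.3296,6.6752)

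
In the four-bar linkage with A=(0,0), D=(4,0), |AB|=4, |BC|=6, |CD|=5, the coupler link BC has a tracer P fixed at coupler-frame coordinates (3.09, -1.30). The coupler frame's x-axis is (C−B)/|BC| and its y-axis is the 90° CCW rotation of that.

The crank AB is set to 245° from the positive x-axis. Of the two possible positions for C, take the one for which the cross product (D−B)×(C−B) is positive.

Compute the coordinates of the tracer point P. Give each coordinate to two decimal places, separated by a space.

A=(0,0), D=(4.00,0)
B = A + 4.00·(cos245°, sin245°) = (-1.6905, -3.6252)
|BD| = 6.7471
circle(B,6.00) ∩ circle(D,5.00): a=4.1887, h=4.2959
  candidates: C₊=(-0.4659,2.2485) cross=28.985; C₋=(4.1504,-4.9977) cross=-28.985
  mode + wants cross > 0 → take C=(-0.4659,2.2485) (cross=28.985)
ex = (C−B)/|BC| = (0.2041,0.9790); ey = (-0.9790,0.2041)
P = B + 3.09·ex + -1.30·ey = (0.2128,-0.8656)

0.21 -0.87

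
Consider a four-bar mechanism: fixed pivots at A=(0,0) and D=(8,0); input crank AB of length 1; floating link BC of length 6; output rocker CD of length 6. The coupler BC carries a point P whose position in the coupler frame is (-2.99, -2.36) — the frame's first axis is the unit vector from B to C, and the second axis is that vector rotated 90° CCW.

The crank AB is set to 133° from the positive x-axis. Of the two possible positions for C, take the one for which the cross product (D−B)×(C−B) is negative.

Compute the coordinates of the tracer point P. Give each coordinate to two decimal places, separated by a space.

-4.43 1.39

A=(0,0), D=(8.00,0)
B = A + 1.00·(cos133°, sin133°) = (-0.6820, 0.7314)
|BD| = 8.7127
circle(B,6.00) ∩ circle(D,6.00): a=4.3564, h=4.1258
  candidates: C₊=(4.0053,4.4769) cross=35.947; C₋=(3.3127,-3.7455) cross=-35.947
  mode - wants cross < 0 → take C=(3.3127,-3.7455) (cross=-35.947)
ex = (C−B)/|BC| = (0.6658,-0.7461); ey = (0.7461,0.6658)
P = B + -2.99·ex + -2.36·ey = (-4.4336,1.3911)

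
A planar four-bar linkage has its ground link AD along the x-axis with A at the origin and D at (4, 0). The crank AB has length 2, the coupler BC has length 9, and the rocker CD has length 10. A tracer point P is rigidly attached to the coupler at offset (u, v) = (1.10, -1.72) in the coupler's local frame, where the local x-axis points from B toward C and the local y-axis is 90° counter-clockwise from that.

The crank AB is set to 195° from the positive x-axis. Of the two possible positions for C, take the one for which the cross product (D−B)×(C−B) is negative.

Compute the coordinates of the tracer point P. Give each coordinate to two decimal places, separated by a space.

-3.34 -2.00

A=(0,0), D=(4.00,0)
B = A + 2.00·(cos195°, sin195°) = (-1.9319, -0.5176)
|BD| = 5.9544
circle(B,9.00) ∩ circle(D,10.00): a=1.3817, h=8.8933
  candidates: C₊=(-1.3285,8.4621) cross=52.954; C₋=(0.2178,-9.2572) cross=-52.954
  mode - wants cross < 0 → take C=(0.2178,-9.2572) (cross=-52.954)
ex = (C−B)/|BC| = (0.2388,-0.9711); ey = (0.9711,0.2388)
P = B + 1.10·ex + -1.72·ey = (-3.3393,-1.9966)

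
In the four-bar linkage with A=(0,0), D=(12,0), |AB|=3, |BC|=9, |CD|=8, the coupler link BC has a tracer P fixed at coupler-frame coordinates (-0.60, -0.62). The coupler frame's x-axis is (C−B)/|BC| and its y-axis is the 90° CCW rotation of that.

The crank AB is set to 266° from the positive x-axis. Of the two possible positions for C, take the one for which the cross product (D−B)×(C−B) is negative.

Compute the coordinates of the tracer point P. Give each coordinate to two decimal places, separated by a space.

-1.02 -3.29

A=(0,0), D=(12.00,0)
B = A + 3.00·(cos266°, sin266°) = (-0.2093, -2.9927)
|BD| = 12.5707
circle(B,9.00) ∩ circle(D,8.00): a=6.9615, h=5.7041
  candidates: C₊=(5.1941,4.2048) cross=71.705; C₋=(7.9101,-6.8755) cross=-71.705
  mode - wants cross < 0 → take C=(7.9101,-6.8755) (cross=-71.705)
ex = (C−B)/|BC| = (0.9021,-0.4314); ey = (0.4314,0.9021)
P = B + -0.60·ex + -0.62·ey = (-1.0180,-3.2932)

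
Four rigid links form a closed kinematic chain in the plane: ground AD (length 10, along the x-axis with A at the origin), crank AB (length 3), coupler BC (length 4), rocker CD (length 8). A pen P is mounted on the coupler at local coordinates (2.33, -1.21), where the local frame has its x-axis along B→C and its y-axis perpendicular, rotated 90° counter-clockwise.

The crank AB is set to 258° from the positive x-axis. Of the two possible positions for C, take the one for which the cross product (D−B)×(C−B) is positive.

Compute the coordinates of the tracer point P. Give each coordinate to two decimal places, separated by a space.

A=(0,0), D=(10.00,0)
B = A + 3.00·(cos258°, sin258°) = (-0.6237, -2.9344)
|BD| = 11.0216
circle(B,4.00) ∩ circle(D,8.00): a=3.3332, h=2.2112
  candidates: C₊=(2.0004,0.0844) cross=24.371; C₋=(3.1779,-4.1784) cross=-24.371
  mode + wants cross > 0 → take C=(2.0004,0.0844) (cross=24.371)
ex = (C−B)/|BC| = (0.6560,0.7547); ey = (-0.7547,0.6560)
P = B + 2.33·ex + -1.21·ey = (1.8181,-1.9698)

1.82 -1.97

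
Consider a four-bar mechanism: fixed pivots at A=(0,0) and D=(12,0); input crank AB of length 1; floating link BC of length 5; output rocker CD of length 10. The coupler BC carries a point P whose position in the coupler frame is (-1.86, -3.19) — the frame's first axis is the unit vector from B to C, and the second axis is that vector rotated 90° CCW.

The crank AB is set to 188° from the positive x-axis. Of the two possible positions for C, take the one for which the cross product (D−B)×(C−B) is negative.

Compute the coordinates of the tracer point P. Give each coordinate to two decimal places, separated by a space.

-4.53 -1.19

A=(0,0), D=(12.00,0)
B = A + 1.00·(cos188°, sin188°) = (-0.9903, -0.1392)
|BD| = 12.9910
circle(B,5.00) ∩ circle(D,10.00): a=3.6089, h=3.4606
  candidates: C₊=(2.5813,3.3599) cross=44.957; C₋=(2.6555,-3.5609) cross=-44.957
  mode - wants cross < 0 → take C=(2.6555,-3.5609) (cross=-44.957)
ex = (C−B)/|BC| = (0.7292,-0.6844); ey = (0.6844,0.7292)
P = B + -1.86·ex + -3.19·ey = (-4.5296,-1.1923)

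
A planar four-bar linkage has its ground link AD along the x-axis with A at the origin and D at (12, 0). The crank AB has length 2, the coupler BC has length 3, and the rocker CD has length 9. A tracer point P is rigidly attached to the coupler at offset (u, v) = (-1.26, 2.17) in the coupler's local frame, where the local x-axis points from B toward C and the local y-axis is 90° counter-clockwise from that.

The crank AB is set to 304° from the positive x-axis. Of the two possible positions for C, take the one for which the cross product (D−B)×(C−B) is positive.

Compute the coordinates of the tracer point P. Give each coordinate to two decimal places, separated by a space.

-1.36 -1.25

A=(0,0), D=(12.00,0)
B = A + 2.00·(cos304°, sin304°) = (1.1184, -1.6581)
|BD| = 11.0072
circle(B,3.00) ∩ circle(D,9.00): a=2.2330, h=2.0034
  candidates: C₊=(3.0241,0.6588) cross=22.052; C₋=(3.6277,-3.3022) cross=-22.052
  mode + wants cross > 0 → take C=(3.0241,0.6588) (cross=22.052)
ex = (C−B)/|BC| = (0.6353,0.7723); ey = (-0.7723,0.6353)
P = B + -1.26·ex + 2.17·ey = (-1.3579,-1.2527)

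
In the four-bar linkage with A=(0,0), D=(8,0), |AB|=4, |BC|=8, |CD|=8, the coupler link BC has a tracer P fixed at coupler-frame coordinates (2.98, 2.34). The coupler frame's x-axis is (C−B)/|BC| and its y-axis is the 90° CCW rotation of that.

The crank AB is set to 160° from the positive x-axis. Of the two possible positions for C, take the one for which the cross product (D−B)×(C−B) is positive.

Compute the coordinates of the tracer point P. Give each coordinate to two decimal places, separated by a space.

-2.70 5.01

A=(0,0), D=(8.00,0)
B = A + 4.00·(cos160°, sin160°) = (-3.7588, 1.3681)
|BD| = 11.8381
circle(B,8.00) ∩ circle(D,8.00): a=5.9190, h=5.3819
  candidates: C₊=(2.7426,6.0299) cross=63.711; C₋=(1.4986,-4.6618) cross=-63.711
  mode + wants cross > 0 → take C=(2.7426,6.0299) (cross=63.711)
ex = (C−B)/|BC| = (0.8127,0.5827); ey = (-0.5827,0.8127)
P = B + 2.98·ex + 2.34·ey = (-2.7006,5.0062)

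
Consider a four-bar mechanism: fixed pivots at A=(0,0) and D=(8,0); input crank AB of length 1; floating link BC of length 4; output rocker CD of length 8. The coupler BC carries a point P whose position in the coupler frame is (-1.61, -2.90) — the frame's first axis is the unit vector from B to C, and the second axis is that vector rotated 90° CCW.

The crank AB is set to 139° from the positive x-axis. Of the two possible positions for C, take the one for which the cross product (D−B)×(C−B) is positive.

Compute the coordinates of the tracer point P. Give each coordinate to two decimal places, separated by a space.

1.01 -2.15

A=(0,0), D=(8.00,0)
B = A + 1.00·(cos139°, sin139°) = (-0.7547, 0.6561)
|BD| = 8.7793
circle(B,4.00) ∩ circle(D,8.00): a=1.6559, h=3.6411
  candidates: C₊=(1.1687,4.1633) cross=31.967; C₋=(0.6245,-3.0987) cross=-31.967
  mode + wants cross > 0 → take C=(1.1687,4.1633) (cross=31.967)
ex = (C−B)/|BC| = (0.4808,0.8768); ey = (-0.8768,0.4808)
P = B + -1.61·ex + -2.90·ey = (1.0139,-2.1500)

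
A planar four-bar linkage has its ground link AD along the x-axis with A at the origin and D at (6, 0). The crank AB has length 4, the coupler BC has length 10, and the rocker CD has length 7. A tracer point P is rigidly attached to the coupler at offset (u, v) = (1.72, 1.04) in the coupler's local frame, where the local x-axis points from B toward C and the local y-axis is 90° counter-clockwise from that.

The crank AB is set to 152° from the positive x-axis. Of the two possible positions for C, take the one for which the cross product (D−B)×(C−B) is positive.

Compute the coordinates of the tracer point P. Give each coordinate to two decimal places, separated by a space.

A=(0,0), D=(6.00,0)
B = A + 4.00·(cos152°, sin152°) = (-3.5318, 1.8779)
|BD| = 9.7150
circle(B,10.00) ∩ circle(D,7.00): a=7.4823, h=6.6344
  candidates: C₊=(5.0918,6.9408) cross=64.453; C₋=(2.5270,-6.0777) cross=-64.453
  mode + wants cross > 0 → take C=(5.0918,6.9408) (cross=64.453)
ex = (C−B)/|BC| = (0.8624,0.5063); ey = (-0.5063,0.8624)
P = B + 1.72·ex + 1.04·ey = (-2.5751,3.6456)

-2.58 3.65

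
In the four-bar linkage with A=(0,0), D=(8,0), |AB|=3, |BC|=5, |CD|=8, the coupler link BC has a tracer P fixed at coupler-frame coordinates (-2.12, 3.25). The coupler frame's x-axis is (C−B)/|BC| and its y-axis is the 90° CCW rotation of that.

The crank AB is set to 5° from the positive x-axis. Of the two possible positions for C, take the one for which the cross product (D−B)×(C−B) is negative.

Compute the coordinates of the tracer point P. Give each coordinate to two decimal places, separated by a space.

A=(0,0), D=(8.00,0)
B = A + 3.00·(cos5°, sin5°) = (2.9886, 0.2615)
|BD| = 5.0182
circle(B,5.00) ∩ circle(D,8.00): a=-1.3767, h=4.8067
  candidates: C₊=(1.8642,5.1334) cross=24.121; C₋=(1.3633,-4.4670) cross=-24.121
  mode - wants cross < 0 → take C=(1.3633,-4.4670) (cross=-24.121)
ex = (C−B)/|BC| = (-0.3251,-0.9457); ey = (0.9457,-0.3251)
P = B + -2.12·ex + 3.25·ey = (6.7512,1.2099)

6.75 1.21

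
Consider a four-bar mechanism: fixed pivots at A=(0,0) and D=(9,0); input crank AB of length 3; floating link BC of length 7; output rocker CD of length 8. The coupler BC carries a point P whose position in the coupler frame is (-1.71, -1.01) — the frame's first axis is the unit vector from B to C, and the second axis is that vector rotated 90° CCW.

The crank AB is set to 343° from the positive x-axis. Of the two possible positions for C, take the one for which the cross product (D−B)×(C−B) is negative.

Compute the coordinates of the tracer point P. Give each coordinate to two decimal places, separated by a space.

1.26 0.28

A=(0,0), D=(9.00,0)
B = A + 3.00·(cos343°, sin343°) = (2.8689, -0.8771)
|BD| = 6.1935
circle(B,7.00) ∩ circle(D,8.00): a=1.8858, h=6.7412
  candidates: C₊=(3.7810,6.0632) cross=41.752; C₋=(5.6904,-7.2833) cross=-41.752
  mode - wants cross < 0 → take C=(5.6904,-7.2833) (cross=-41.752)
ex = (C−B)/|BC| = (0.4031,-0.9152); ey = (0.9152,0.4031)
P = B + -1.71·ex + -1.01·ey = (1.2553,0.2807)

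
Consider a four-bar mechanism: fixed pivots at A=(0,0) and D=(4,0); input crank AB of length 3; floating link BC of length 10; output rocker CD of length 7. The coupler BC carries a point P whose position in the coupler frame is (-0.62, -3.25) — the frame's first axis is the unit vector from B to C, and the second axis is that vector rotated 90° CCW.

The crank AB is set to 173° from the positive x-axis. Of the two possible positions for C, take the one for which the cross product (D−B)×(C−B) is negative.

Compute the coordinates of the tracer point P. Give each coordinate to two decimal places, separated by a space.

A=(0,0), D=(4.00,0)
B = A + 3.00·(cos173°, sin173°) = (-2.9776, 0.3656)
|BD| = 6.9872
circle(B,10.00) ∩ circle(D,7.00): a=7.1431, h=6.9983
  candidates: C₊=(4.5219,6.9805) cross=48.898; C₋=(3.7895,-6.9968) cross=-48.898
  mode - wants cross < 0 → take C=(3.7895,-6.9968) (cross=-48.898)
ex = (C−B)/|BC| = (0.6767,-0.7362); ey = (0.7362,0.6767)
P = B + -0.62·ex + -3.25·ey = (-5.7900,-1.3772)

-5.79 -1.38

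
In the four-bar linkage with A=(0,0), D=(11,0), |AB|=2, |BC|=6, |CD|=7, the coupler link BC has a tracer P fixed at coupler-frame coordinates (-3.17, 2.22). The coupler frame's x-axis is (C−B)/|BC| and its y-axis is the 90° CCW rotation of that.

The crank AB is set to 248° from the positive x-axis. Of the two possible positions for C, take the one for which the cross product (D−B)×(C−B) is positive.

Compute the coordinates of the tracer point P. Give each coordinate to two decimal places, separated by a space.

-4.62 -1.84

A=(0,0), D=(11.00,0)
B = A + 2.00·(cos248°, sin248°) = (-0.7492, -1.8544)
|BD| = 11.8946
circle(B,6.00) ∩ circle(D,7.00): a=5.4009, h=2.6136
  candidates: C₊=(4.1782,1.5692) cross=31.087; C₋=(4.9931,-3.5940) cross=-31.087
  mode + wants cross > 0 → take C=(4.1782,1.5692) (cross=31.087)
ex = (C−B)/|BC| = (0.8212,0.5706); ey = (-0.5706,0.8212)
P = B + -3.17·ex + 2.22·ey = (-4.6192,-1.8400)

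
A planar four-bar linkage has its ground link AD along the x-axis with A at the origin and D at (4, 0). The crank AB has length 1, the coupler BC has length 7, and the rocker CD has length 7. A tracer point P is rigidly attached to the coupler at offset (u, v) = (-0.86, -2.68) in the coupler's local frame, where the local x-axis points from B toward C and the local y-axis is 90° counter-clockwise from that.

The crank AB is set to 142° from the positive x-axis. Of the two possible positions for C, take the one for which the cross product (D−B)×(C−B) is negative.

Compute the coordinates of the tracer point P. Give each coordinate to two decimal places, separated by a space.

-3.59 0.86

A=(0,0), D=(4.00,0)
B = A + 1.00·(cos142°, sin142°) = (-0.7880, 0.6157)
|BD| = 4.8274
circle(B,7.00) ∩ circle(D,7.00): a=2.4137, h=6.5707
  candidates: C₊=(2.4440,6.8249) cross=31.720; C₋=(0.7680,-6.2092) cross=-31.720
  mode - wants cross < 0 → take C=(0.7680,-6.2092) (cross=-31.720)
ex = (C−B)/|BC| = (0.2223,-0.9750); ey = (0.9750,0.2223)
P = B + -0.86·ex + -2.68·ey = (-3.5921,0.8584)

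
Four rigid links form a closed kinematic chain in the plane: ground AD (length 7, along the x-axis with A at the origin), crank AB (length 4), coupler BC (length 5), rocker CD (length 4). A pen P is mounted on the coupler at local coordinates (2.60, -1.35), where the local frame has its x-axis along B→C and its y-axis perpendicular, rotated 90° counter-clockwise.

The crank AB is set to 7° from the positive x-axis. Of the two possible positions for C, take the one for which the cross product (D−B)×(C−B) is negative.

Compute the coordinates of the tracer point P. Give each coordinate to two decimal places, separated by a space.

3.99 -2.44

A=(0,0), D=(7.00,0)
B = A + 4.00·(cos7°, sin7°) = (3.9702, 0.4875)
|BD| = 3.0688
circle(B,5.00) ∩ circle(D,4.00): a=3.0008, h=3.9994
  candidates: C₊=(7.5682,3.9594) cross=12.273; C₋=(6.2975,-3.9378) cross=-12.273
  mode - wants cross < 0 → take C=(6.2975,-3.9378) (cross=-12.273)
ex = (C−B)/|BC| = (0.4655,-0.8851); ey = (0.8851,0.4655)
P = B + 2.60·ex + -1.35·ey = (3.9856,-2.4421)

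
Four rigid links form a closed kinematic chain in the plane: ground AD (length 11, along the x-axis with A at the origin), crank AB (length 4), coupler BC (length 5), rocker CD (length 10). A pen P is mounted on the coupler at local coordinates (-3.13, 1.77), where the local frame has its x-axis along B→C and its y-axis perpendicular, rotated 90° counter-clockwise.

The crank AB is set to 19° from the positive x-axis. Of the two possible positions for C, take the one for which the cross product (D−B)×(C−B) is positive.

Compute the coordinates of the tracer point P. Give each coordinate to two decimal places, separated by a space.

A=(0,0), D=(11.00,0)
B = A + 4.00·(cos19°, sin19°) = (3.7821, 1.3023)
|BD| = 7.3345
circle(B,5.00) ∩ circle(D,10.00): a=-1.4456, h=4.7865
  candidates: C₊=(3.2093,6.2694) cross=35.106; C₋=(1.5096,-3.1515) cross=-35.106
  mode + wants cross > 0 → take C=(3.2093,6.2694) (cross=35.106)
ex = (C−B)/|BC| = (-0.1146,0.9934); ey = (-0.9934,-0.1146)
P = B + -3.13·ex + 1.77·ey = (2.3823,-2.0099)

2.38 -2.01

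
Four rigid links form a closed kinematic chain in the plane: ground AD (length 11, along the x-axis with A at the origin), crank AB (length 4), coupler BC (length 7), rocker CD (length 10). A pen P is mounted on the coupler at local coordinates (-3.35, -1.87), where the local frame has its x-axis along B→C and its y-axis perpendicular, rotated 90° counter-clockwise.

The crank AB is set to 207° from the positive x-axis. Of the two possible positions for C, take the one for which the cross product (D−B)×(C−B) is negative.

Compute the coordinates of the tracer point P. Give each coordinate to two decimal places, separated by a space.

A=(0,0), D=(11.00,0)
B = A + 4.00·(cos207°, sin207°) = (-3.5640, -1.8160)
|BD| = 14.6768
circle(B,7.00) ∩ circle(D,10.00): a=5.6010, h=4.1987
  candidates: C₊=(1.4744,3.0435) cross=61.624; C₋=(2.5134,-5.2894) cross=-61.624
  mode - wants cross < 0 → take C=(2.5134,-5.2894) (cross=-61.624)
ex = (C−B)/|BC| = (0.8682,-0.4962); ey = (0.4962,0.8682)
P = B + -3.35·ex + -1.87·ey = (-7.4004,-1.7772)

-7.40 -1.78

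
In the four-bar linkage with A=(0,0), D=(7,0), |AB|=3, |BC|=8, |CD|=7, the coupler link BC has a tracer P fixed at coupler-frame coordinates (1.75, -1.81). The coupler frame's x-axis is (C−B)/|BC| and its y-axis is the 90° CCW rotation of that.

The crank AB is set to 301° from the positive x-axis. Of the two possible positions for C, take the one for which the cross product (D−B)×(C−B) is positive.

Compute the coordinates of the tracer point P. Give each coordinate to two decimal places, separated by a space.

3.55 -1.05

A=(0,0), D=(7.00,0)
B = A + 3.00·(cos301°, sin301°) = (1.5451, -2.5715)
|BD| = 6.0306
circle(B,8.00) ∩ circle(D,7.00): a=4.2590, h=6.7721
  candidates: C₊=(2.5098,5.3701) cross=40.840; C₋=(8.2852,-6.8810) cross=-40.840
  mode + wants cross > 0 → take C=(2.5098,5.3701) (cross=40.840)
ex = (C−B)/|BC| = (0.1206,0.9927); ey = (-0.9927,0.1206)
P = B + 1.75·ex + -1.81·ey = (3.5529,-1.0525)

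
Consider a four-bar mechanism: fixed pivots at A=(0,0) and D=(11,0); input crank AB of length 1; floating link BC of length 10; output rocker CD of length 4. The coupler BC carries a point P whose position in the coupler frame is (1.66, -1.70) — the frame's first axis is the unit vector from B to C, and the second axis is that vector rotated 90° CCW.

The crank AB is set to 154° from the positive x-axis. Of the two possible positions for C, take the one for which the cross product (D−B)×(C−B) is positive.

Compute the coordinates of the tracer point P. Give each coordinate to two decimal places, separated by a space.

A=(0,0), D=(11.00,0)
B = A + 1.00·(cos154°, sin154°) = (-0.8988, 0.4384)
|BD| = 11.9069
circle(B,10.00) ∩ circle(D,4.00): a=9.4808, h=3.1803
  candidates: C₊=(8.6927,3.2675) cross=37.867; C₋=(8.4585,-3.0888) cross=-37.867
  mode + wants cross > 0 → take C=(8.6927,3.2675) (cross=37.867)
ex = (C−B)/|BC| = (0.9591,0.2829); ey = (-0.2829,0.9591)
P = B + 1.66·ex + -1.70·ey = (1.1743,-0.7226)

1.17 -0.72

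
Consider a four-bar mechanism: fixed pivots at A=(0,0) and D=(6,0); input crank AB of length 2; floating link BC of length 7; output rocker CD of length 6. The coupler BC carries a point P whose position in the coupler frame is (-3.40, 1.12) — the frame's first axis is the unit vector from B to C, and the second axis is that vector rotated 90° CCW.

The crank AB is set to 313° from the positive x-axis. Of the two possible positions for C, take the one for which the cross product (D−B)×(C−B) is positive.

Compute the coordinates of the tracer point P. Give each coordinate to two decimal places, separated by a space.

-0.60 -4.46

A=(0,0), D=(6.00,0)
B = A + 2.00·(cos313°, sin313°) = (1.3640, -1.4627)
|BD| = 4.8613
circle(B,7.00) ∩ circle(D,6.00): a=3.7677, h=5.8995
  candidates: C₊=(3.1820,5.2971) cross=28.679; C₋=(6.7322,-5.9552) cross=-28.679
  mode + wants cross > 0 → take C=(3.1820,5.2971) (cross=28.679)
ex = (C−B)/|BC| = (0.2597,0.9657); ey = (-0.9657,0.2597)
P = B + -3.40·ex + 1.12·ey = (-0.6006,-4.4551)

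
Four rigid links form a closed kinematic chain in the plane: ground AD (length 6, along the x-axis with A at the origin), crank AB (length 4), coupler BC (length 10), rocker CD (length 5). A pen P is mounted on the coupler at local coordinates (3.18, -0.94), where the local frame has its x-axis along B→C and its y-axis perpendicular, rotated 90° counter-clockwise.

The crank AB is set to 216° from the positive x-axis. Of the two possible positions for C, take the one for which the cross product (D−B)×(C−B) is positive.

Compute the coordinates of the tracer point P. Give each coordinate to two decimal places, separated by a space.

A=(0,0), D=(6.00,0)
B = A + 4.00·(cos216°, sin216°) = (-3.2361, -2.3511)
|BD| = 9.5306
circle(B,10.00) ∩ circle(D,5.00): a=8.7000, h=4.9305
  candidates: C₊=(3.9787,4.5732) cross=46.991; C₋=(6.4114,-4.9830) cross=-46.991
  mode + wants cross > 0 → take C=(3.9787,4.5732) (cross=46.991)
ex = (C−B)/|BC| = (0.7215,0.6924); ey = (-0.6924,0.7215)
P = B + 3.18·ex + -0.94·ey = (-0.2909,-0.8274)

-0.29 -0.83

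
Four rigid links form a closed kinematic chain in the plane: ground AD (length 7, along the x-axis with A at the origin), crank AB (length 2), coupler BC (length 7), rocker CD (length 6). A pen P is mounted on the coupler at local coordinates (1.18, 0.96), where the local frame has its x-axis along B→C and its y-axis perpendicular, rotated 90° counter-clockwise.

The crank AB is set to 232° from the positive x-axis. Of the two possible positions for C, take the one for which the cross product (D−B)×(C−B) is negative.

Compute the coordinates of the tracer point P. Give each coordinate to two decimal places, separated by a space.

A=(0,0), D=(7.00,0)
B = A + 2.00·(cos232°, sin232°) = (-1.2313, -1.5760)
|BD| = 8.3808
circle(B,7.00) ∩ circle(D,6.00): a=4.9660, h=4.9334
  candidates: C₊=(2.7183,4.2033) cross=41.346; C₋=(4.5738,-5.4876) cross=-41.346
  mode - wants cross < 0 → take C=(4.5738,-5.4876) (cross=-41.346)
ex = (C−B)/|BC| = (0.8293,-0.5588); ey = (0.5588,0.8293)
P = B + 1.18·ex + 0.96·ey = (0.2837,-1.4393)

0.28 -1.44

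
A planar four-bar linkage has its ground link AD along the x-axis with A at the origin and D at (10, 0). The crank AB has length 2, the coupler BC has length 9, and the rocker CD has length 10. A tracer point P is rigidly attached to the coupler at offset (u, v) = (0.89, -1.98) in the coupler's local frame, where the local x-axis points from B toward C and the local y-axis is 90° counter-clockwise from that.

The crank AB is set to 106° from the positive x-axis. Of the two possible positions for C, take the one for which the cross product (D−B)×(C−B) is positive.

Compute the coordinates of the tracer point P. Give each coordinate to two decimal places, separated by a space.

A=(0,0), D=(10.00,0)
B = A + 2.00·(cos106°, sin106°) = (-0.5513, 1.9225)
|BD| = 10.7250
circle(B,9.00) ∩ circle(D,10.00): a=4.4767, h=7.8076
  candidates: C₊=(5.2525,8.8012) cross=83.737; C₋=(2.4534,-6.5611) cross=-83.737
  mode + wants cross > 0 → take C=(5.2525,8.8012) (cross=83.737)
ex = (C−B)/|BC| = (0.6449,0.7643); ey = (-0.7643,0.6449)
P = B + 0.89·ex + -1.98·ey = (1.5360,1.3259)

1.54 1.33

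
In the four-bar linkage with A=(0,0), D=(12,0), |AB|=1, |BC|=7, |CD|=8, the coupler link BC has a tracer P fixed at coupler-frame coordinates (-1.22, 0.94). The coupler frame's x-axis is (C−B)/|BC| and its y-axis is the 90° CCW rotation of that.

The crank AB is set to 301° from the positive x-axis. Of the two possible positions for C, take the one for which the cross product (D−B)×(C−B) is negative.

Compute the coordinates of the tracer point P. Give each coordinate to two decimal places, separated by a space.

0.16 0.64

A=(0,0), D=(12.00,0)
B = A + 1.00·(cos301°, sin301°) = (0.5150, -0.8572)
|BD| = 11.5169
circle(B,7.00) ∩ circle(D,8.00): a=5.1072, h=4.7871
  candidates: C₊=(5.2518,4.2968) cross=55.132; C₋=(5.9644,-5.2509) cross=-55.132
  mode - wants cross < 0 → take C=(5.9644,-5.2509) (cross=-55.132)
ex = (C−B)/|BC| = (0.7785,-0.6277); ey = (0.6277,0.7785)
P = B + -1.22·ex + 0.94·ey = (0.1553,0.6404)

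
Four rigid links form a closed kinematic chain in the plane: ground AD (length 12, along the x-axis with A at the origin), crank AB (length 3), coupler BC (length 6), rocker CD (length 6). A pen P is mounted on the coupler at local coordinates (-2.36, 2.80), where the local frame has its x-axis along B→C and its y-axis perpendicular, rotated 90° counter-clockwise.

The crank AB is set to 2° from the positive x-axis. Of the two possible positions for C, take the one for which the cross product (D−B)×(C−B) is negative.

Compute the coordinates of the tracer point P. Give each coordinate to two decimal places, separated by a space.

A=(0,0), D=(12.00,0)
B = A + 3.00·(cos2°, sin2°) = (2.9982, 0.1047)
|BD| = 9.0024
circle(B,6.00) ∩ circle(D,6.00): a=4.5012, h=3.9672
  candidates: C₊=(7.5452,4.0193) cross=35.715; C₋=(7.4529,-3.9146) cross=-35.715
  mode - wants cross < 0 → take C=(7.4529,-3.9146) (cross=-35.715)
ex = (C−B)/|BC| = (0.7425,-0.6699); ey = (0.6699,0.7425)
P = B + -2.36·ex + 2.80·ey = (3.1216,3.7645)

3.12 3.76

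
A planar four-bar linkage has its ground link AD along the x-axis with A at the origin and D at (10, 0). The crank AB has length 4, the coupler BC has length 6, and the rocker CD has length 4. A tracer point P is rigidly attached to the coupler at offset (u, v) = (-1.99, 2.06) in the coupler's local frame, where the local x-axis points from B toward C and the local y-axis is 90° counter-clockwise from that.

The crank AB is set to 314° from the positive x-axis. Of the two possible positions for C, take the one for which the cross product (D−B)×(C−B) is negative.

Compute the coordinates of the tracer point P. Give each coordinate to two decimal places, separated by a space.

1.12 -0.54

A=(0,0), D=(10.00,0)
B = A + 4.00·(cos314°, sin314°) = (2.7786, -2.8774)
|BD| = 7.7735
circle(B,6.00) ∩ circle(D,4.00): a=5.1732, h=3.0395
  candidates: C₊=(6.4593,1.8611) cross=23.627; C₋=(8.7094,-3.7861) cross=-23.627
  mode - wants cross < 0 → take C=(8.7094,-3.7861) (cross=-23.627)
ex = (C−B)/|BC| = (0.9885,-0.1515); ey = (0.1515,0.9885)
P = B + -1.99·ex + 2.06·ey = (1.1236,-0.5397)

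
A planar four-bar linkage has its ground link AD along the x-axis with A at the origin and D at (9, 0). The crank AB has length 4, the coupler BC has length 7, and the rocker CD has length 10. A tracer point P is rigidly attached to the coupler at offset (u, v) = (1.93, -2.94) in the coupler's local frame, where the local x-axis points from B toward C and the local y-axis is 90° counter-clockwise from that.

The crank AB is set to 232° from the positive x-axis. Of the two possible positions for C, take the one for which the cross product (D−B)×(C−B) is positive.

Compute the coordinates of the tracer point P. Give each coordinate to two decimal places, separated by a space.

0.92 -2.20

A=(0,0), D=(9.00,0)
B = A + 4.00·(cos232°, sin232°) = (-2.4626, -3.1520)
|BD| = 11.8881
circle(B,7.00) ∩ circle(D,10.00): a=3.7991, h=5.8794
  candidates: C₊=(-0.3584,3.5242) cross=69.895; C₋=(2.7593,-7.8137) cross=-69.895
  mode + wants cross > 0 → take C=(-0.3584,3.5242) (cross=69.895)
ex = (C−B)/|BC| = (0.3006,0.9537); ey = (-0.9537,0.3006)
P = B + 1.93·ex + -2.94·ey = (0.9215,-2.1951)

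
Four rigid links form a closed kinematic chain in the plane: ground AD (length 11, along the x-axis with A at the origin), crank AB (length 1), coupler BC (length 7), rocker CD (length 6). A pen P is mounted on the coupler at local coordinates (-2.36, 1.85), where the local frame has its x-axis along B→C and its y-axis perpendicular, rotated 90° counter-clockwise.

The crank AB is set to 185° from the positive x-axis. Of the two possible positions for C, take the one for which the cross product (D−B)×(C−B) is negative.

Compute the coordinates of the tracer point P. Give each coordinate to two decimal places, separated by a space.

A=(0,0), D=(11.00,0)
B = A + 1.00·(cos185°, sin185°) = (-0.9962, -0.0872)
|BD| = 11.9965
circle(B,7.00) ∩ circle(D,6.00): a=6.5401, h=2.4955
  candidates: C₊=(5.5256,2.4558) cross=29.937; C₋=(5.5618,-2.5350) cross=-29.937
  mode - wants cross < 0 → take C=(5.5618,-2.5350) (cross=-29.937)
ex = (C−B)/|BC| = (0.9369,-0.3497); ey = (0.3497,0.9369)
P = B + -2.36·ex + 1.85·ey = (-2.5602,2.4713)

-2.56 2.47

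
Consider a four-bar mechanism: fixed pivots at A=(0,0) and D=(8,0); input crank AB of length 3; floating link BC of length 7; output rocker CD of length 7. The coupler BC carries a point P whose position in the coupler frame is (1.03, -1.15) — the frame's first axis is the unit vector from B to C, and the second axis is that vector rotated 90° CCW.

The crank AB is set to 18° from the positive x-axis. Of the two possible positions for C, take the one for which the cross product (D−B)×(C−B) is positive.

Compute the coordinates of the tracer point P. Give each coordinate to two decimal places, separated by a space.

A=(0,0), D=(8.00,0)
B = A + 3.00·(cos18°, sin18°) = (2.8532, 0.9271)
|BD| = 5.2297
circle(B,7.00) ∩ circle(D,7.00): a=2.6148, h=6.4933
  candidates: C₊=(6.5776,6.8540) cross=33.958; C₋=(4.2755,-5.9269) cross=-33.958
  mode + wants cross > 0 → take C=(6.5776,6.8540) (cross=33.958)
ex = (C−B)/|BC| = (0.5321,0.8467); ey = (-0.8467,0.5321)
P = B + 1.03·ex + -1.15·ey = (4.3749,1.1873)

4.37 1.19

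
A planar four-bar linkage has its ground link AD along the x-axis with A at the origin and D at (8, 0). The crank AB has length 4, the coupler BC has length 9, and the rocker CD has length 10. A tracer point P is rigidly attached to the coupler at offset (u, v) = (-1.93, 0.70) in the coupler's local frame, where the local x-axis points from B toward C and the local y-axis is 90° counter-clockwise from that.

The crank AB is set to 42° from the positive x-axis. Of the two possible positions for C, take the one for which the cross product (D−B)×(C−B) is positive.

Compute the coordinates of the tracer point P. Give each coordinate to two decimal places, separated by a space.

A=(0,0), D=(8.00,0)
B = A + 4.00·(cos42°, sin42°) = (2.9726, 2.6765)
|BD| = 5.6955
circle(B,9.00) ∩ circle(D,10.00): a=1.1798, h=8.9223
  candidates: C₊=(8.2069,9.9979) cross=50.817; C₋=(-0.1790,-5.7536) cross=-50.817
  mode + wants cross > 0 → take C=(8.2069,9.9979) (cross=50.817)
ex = (C−B)/|BC| = (0.5816,0.8135); ey = (-0.8135,0.5816)
P = B + -1.93·ex + 0.70·ey = (1.2807,1.5136)

1.28 1.51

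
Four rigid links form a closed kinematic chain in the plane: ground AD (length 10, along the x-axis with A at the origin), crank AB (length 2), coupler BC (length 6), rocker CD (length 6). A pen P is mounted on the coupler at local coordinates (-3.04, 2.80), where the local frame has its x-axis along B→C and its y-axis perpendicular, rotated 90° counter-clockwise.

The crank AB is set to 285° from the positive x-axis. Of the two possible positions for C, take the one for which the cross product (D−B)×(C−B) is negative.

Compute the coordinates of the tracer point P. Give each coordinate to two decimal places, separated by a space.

A=(0,0), D=(10.00,0)
B = A + 2.00·(cos285°, sin285°) = (0.5176, -1.9319)
|BD| = 9.6772
circle(B,6.00) ∩ circle(D,6.00): a=4.8386, h=3.5480
  candidates: C₊=(4.5505,2.5106) cross=34.334; C₋=(5.9671,-4.4425) cross=-34.334
  mode - wants cross < 0 → take C=(5.9671,-4.4425) (cross=-34.334)
ex = (C−B)/|BC| = (0.9082,-0.4184); ey = (0.4184,0.9082)
P = B + -3.04·ex + 2.80·ey = (-1.0718,1.8833)

-1.07 1.88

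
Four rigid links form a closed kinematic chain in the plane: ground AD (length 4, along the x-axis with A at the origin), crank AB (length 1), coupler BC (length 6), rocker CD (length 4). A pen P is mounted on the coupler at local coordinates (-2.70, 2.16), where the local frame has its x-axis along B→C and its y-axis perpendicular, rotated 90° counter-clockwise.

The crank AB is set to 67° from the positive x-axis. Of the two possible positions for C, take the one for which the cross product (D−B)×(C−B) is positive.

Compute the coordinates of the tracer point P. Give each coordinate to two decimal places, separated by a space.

-2.99 1.65

A=(0,0), D=(4.00,0)
B = A + 1.00·(cos67°, sin67°) = (0.3907, 0.9205)
|BD| = 3.7248
circle(B,6.00) ∩ circle(D,4.00): a=4.5471, h=3.9146
  candidates: C₊=(5.7642,3.5899) cross=14.581; C₋=(3.8294,-3.9964) cross=-14.581
  mode + wants cross > 0 → take C=(5.7642,3.5899) (cross=14.581)
ex = (C−B)/|BC| = (0.8956,0.4449); ey = (-0.4449,0.8956)
P = B + -2.70·ex + 2.16·ey = (-2.9883,1.6537)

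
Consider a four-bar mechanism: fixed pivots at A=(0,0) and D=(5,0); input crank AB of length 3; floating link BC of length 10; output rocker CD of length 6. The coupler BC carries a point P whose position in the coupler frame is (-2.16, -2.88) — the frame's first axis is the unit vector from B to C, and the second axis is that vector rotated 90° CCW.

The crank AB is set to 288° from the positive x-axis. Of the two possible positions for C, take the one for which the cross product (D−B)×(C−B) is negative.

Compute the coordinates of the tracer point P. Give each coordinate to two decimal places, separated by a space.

-0.80 -6.01

A=(0,0), D=(5.00,0)
B = A + 3.00·(cos288°, sin288°) = (0.9271, -2.8532)
|BD| = 4.9729
circle(B,10.00) ∩ circle(D,6.00): a=8.9213, h=4.5177
  candidates: C₊=(5.6419,5.9656) cross=22.466; C₋=(10.8259,-1.4347) cross=-22.466
  mode - wants cross < 0 → take C=(10.8259,-1.4347) (cross=-22.466)
ex = (C−B)/|BC| = (0.9899,0.1418); ey = (-0.1418,0.9899)
P = B + -2.16·ex + -2.88·ey = (-0.8026,-6.0104)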